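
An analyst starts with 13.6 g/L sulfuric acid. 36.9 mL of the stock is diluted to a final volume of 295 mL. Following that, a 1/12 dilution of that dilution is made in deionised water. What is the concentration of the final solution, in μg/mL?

142 μg/mL

Overall dilution factor = 7.995 × 12 = 95.9.
13.6 g/L / 95.9 = 0.142 g/L = 142 μg/mL.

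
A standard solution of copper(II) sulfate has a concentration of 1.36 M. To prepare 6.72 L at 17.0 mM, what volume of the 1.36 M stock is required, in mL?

17.0 mM = 0.0170 M.
V₁ = C₂V₂/C₁ = 0.0170 × 6.72 / 1.36 = 0.0840 L = 84.0 mL.

84.0 mL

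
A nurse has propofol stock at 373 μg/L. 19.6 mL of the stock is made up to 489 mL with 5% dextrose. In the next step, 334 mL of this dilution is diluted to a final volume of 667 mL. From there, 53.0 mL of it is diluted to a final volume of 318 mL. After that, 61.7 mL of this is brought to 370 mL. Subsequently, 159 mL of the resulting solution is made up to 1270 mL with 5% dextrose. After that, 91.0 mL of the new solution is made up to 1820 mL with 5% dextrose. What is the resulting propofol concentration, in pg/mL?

Overall dilution factor = 24.95 × 1.997 × 6 × 5.997 × 7.987 × 20 = 2.86 × 10⁵.
373 μg/L / 2.86 × 10⁵ = 1.30 × 10⁻³ μg/L = 1.30 pg/mL.

1.30 pg/mL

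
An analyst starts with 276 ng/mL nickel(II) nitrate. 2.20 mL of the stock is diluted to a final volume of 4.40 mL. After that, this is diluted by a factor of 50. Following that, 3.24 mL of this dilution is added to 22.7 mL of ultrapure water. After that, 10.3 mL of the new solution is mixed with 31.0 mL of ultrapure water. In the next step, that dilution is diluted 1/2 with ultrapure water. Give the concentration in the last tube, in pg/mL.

43.0 pg/mL

Overall dilution factor = 2 × 50 × 8.006 × 4.010 × 2 = 6420.
276 ng/mL / 6420 = 0.0430 ng/mL = 43.0 pg/mL.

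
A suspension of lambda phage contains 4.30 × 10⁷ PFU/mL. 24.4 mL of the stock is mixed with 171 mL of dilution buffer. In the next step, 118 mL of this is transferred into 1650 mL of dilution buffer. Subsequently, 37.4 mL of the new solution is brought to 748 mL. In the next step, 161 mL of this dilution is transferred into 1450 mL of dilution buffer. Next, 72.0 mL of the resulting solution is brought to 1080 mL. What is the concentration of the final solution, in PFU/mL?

Overall dilution factor = 8.008 × 14.98 × 20 × 10.01 × 15 = 3.60 × 10⁵.
4.30 × 10⁷ PFU/mL / 3.60 × 10⁵ = 119 PFU/mL.

119 PFU/mL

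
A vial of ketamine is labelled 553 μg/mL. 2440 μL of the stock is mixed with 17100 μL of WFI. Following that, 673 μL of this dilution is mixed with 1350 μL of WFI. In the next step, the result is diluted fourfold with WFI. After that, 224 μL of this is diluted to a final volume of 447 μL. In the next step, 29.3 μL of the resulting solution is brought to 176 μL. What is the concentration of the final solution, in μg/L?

Overall dilution factor = 8.008 × 3.006 × 4 × 1.996 × 6.007 = 1154.
553 μg/mL / 1154 = 0.479 μg/mL = 479 μg/L.

479 μg/L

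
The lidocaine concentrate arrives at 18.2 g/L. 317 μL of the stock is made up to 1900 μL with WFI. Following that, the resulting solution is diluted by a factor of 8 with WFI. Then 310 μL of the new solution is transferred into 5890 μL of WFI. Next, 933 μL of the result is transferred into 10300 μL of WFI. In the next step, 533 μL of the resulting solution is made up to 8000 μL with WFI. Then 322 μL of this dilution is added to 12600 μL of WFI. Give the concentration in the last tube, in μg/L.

2.62 μg/L

Overall dilution factor = 5.994 × 8 × 20 × 12.04 × 15.01 × 40.13 = 6.95 × 10⁶.
18.2 g/L / 6.95 × 10⁶ = 2.62 × 10⁻⁶ g/L = 2.62 μg/L.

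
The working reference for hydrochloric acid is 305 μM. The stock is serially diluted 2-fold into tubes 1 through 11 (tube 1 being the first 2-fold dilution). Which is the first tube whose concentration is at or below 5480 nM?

tube 6

Tube n has concentration 305 μM / 2ⁿ.
Need 2ⁿ ≥ 305 μM / 5480 nM = 55.7, so n ≥ 5.80.
First such tube: n = 6.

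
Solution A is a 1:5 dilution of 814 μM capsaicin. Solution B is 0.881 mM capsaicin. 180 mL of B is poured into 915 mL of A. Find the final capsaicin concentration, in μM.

C_A = 814 μM / 5 = 163 μM.
C_B = 0.881 mM = 881 μM.
C_mix = (C_A·V_A + C_B·V_B)/(V_A + V_B) = (163×915 + 881×180) / 1095 = 281 μM.

281 μM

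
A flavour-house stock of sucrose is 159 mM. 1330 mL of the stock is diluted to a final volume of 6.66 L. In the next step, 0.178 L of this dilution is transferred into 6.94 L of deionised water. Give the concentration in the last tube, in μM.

Overall dilution factor = 5.008 × 39.99 = 200.
159 mM / 200 = 0.794 mM = 794 μM.

794 μM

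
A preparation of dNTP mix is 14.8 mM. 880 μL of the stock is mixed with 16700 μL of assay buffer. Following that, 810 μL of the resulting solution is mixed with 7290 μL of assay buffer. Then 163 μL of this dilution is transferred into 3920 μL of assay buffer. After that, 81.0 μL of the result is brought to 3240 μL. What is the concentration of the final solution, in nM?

73.9 nM

Overall dilution factor = 19.98 × 10 × 25.05 × 40 = 2.00 × 10⁵.
14.8 mM / 2.00 × 10⁵ = 7.39 × 10⁻⁵ mM = 73.9 nM.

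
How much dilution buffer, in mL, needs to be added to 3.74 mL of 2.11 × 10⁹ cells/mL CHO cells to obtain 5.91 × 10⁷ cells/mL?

V₂ = C₁V₁/C₂ = 2.11 × 10⁹ × 3.74 / 5.91 × 10⁷ = 134 mL.
Diluent to add = V₂ − V₁ = 134 − 3.74 = 130 mL.

130 mL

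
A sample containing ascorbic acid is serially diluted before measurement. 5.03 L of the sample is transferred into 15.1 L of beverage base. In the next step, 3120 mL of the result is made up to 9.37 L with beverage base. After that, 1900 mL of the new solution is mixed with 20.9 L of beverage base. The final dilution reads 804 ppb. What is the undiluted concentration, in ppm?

116 ppm

Overall dilution factor = 4.002 × 3.003 × 12 = 144.
Original = 804 ppb × 144 = 1.16 × 10⁵ ppb = 116 ppm.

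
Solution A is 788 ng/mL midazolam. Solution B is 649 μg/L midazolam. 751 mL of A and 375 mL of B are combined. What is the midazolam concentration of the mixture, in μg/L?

742 μg/L

C_B = 649 μg/L = 649 ng/mL.
C_mix = (C_A·V_A + C_B·V_B)/(V_A + V_B) = (788×751 + 649×375) / 1126 = 742 ng/mL = 742 μg/L.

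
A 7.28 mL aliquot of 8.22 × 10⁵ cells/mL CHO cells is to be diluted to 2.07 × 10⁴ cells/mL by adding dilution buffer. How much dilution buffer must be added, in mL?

V₂ = C₁V₁/C₂ = 8.22 × 10⁵ × 7.28 / 2.07 × 10⁴ = 289 mL.
Diluent to add = V₂ − V₁ = 289 − 7.28 = 282 mL.

282 mL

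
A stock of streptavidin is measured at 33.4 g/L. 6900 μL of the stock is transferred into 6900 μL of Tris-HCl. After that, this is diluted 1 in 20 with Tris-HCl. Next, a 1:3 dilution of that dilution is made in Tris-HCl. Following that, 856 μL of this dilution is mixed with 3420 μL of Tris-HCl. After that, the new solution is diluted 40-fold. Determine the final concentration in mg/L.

1.39 mg/L

Overall dilution factor = 2 × 20 × 3 × 4.995 × 40 = 2.40 × 10⁴.
33.4 g/L / 2.40 × 10⁴ = 1.39 × 10⁻³ g/L = 1.39 mg/L.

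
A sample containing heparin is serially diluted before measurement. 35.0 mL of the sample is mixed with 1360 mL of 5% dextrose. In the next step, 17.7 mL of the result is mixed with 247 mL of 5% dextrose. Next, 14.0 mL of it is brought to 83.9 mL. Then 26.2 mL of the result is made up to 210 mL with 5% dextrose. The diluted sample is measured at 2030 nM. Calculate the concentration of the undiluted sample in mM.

58.1 mM

Overall dilution factor = 39.86 × 14.95 × 5.993 × 8.015 = 2.86 × 10⁴.
Original = 2030 nM × 2.86 × 10⁴ = 5.81 × 10⁷ nM = 58.1 mM.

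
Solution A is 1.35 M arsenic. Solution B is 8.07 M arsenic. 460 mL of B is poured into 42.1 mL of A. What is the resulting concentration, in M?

C_mix = (C_A·V_A + C_B·V_B)/(V_A + V_B) = (1.35×42.1 + 8.07×460) / 502.1 = 7.51 M.

7.51 M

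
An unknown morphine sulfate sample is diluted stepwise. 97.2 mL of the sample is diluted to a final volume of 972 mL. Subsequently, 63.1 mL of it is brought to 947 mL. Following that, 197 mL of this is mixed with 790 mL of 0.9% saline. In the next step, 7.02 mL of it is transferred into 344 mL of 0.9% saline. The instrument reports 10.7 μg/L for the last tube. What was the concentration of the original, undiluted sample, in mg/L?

Overall dilution factor = 10 × 15.01 × 5.010 × 50.00 = 3.76 × 10⁴.
Original = 10.7 μg/L × 3.76 × 10⁴ = 4.02 × 10⁵ μg/L = 402 mg/L.

402 mg/L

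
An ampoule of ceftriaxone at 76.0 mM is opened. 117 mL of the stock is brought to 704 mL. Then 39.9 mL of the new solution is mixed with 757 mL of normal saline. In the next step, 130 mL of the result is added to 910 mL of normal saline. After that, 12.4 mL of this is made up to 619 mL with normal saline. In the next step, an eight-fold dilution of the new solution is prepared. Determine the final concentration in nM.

198 nM

Overall dilution factor = 6.017 × 19.97 × 8 × 49.92 × 8 = 3.84 × 10⁵.
76.0 mM / 3.84 × 10⁵ = 1.98 × 10⁻⁴ mM = 198 nM.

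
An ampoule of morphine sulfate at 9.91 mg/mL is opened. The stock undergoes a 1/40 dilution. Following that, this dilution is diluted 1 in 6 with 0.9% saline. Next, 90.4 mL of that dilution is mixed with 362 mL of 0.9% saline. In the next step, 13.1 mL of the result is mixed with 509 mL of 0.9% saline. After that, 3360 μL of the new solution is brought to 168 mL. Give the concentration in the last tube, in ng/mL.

4.14 ng/mL

Overall dilution factor = 40 × 6 × 5.004 × 39.85 × 50 = 2.39 × 10⁶.
9.91 mg/mL / 2.39 × 10⁶ = 4.14 × 10⁻⁶ mg/mL = 4.14 ng/mL.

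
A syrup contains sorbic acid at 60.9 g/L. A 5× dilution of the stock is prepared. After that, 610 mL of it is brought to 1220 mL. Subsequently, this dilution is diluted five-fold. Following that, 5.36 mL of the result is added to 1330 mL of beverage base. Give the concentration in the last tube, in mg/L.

Overall dilution factor = 5 × 2 × 5 × 249.1 = 1.25 × 10⁴.
60.9 g/L / 1.25 × 10⁴ = 4.89 × 10⁻³ g/L = 4.89 mg/L.

4.89 mg/L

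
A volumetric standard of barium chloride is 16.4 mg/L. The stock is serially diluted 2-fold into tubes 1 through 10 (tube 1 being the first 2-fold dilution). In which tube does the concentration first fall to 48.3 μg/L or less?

tube 9

Tube n has concentration 16.4 mg/L / 2ⁿ.
Need 2ⁿ ≥ 16.4 mg/L / 48.3 μg/L = 340, so n ≥ 8.41.
First such tube: n = 9.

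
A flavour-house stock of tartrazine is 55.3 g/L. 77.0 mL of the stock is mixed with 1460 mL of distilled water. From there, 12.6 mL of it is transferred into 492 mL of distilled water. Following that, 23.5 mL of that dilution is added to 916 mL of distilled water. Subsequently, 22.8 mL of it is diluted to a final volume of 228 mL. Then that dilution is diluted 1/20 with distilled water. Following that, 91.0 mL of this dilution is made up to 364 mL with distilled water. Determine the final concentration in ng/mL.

Overall dilution factor = 19.96 × 40.05 × 39.98 × 10 × 20 × 4 = 2.56 × 10⁷.
55.3 g/L / 2.56 × 10⁷ = 2.16 × 10⁻⁶ g/L = 2.16 ng/mL.

2.16 ng/mL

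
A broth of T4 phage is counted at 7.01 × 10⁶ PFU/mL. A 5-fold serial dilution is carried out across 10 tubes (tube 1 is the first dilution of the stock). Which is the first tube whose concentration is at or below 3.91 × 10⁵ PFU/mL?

Tube n has concentration 7.01 × 10⁶ PFU/mL / 5ⁿ.
Need 5ⁿ ≥ 7.01 × 10⁶ PFU/mL / 3.91 × 10⁵ PFU/mL = 17.9, so n ≥ 1.79.
First such tube: n = 2.

tube 2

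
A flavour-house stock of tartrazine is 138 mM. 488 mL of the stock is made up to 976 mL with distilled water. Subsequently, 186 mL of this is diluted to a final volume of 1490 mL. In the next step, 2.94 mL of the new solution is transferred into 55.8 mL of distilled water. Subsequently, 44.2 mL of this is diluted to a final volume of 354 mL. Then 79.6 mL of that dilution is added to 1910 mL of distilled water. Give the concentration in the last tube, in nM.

2150 nM

Overall dilution factor = 2 × 8.011 × 19.98 × 8.009 × 24.99 = 6.41 × 10⁴.
138 mM / 6.41 × 10⁴ = 2.15 × 10⁻³ mM = 2150 nM.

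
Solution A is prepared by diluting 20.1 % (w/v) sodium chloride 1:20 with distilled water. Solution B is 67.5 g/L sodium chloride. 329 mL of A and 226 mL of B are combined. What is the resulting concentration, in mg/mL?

33.4 mg/mL

C_A = 20.1 % (w/v) / 20 = 1.01 % (w/v).
C_B = 67.5 g/L = 6.75 % (w/v).
C_mix = (C_A·V_A + C_B·V_B)/(V_A + V_B) = (1.01×329 + 6.75×226) / 555.0 = 3.34 % (w/v) = 33.4 mg/mL.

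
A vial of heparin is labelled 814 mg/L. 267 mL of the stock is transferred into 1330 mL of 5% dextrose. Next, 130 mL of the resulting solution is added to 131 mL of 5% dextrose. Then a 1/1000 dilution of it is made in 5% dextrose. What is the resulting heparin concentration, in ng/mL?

67.8 ng/mL

Overall dilution factor = 5.981 × 2.008 × 1000 = 1.20 × 10⁴.
814 mg/L / 1.20 × 10⁴ = 0.0678 mg/L = 67.8 ng/mL.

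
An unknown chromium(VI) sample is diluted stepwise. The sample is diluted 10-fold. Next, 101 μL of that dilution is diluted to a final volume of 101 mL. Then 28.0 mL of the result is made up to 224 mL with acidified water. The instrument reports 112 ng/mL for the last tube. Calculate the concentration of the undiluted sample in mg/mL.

Overall dilution factor = 10 × 1000 × 8 = 8.00 × 10⁴.
Original = 112 ng/mL × 8.00 × 10⁴ = 8.96 × 10⁶ ng/mL = 8.96 mg/mL.

8.96 mg/mL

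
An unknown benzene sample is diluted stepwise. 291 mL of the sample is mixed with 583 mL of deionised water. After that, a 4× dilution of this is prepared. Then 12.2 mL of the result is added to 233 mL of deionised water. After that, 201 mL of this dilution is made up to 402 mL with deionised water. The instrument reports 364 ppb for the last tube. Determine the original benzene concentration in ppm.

176 ppm

Overall dilution factor = 3.003 × 4 × 20.10 × 2 = 483.
Original = 364 ppb × 483 = 1.76 × 10⁵ ppb = 176 ppm.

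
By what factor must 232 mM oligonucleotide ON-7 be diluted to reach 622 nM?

Factor = C₀/C_target = 232 mM / 622 nM = 3.73 × 10⁵.

3.73 × 10⁵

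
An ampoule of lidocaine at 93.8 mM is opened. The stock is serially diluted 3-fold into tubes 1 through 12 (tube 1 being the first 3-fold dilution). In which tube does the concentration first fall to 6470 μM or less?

Tube n has concentration 93.8 mM / 3ⁿ.
Need 3ⁿ ≥ 93.8 mM / 6470 μM = 14.5, so n ≥ 2.43.
First such tube: n = 3.

tube 3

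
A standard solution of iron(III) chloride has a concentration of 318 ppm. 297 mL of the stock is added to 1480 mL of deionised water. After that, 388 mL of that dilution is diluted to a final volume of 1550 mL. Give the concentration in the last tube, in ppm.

13.3 ppm

Overall dilution factor = 5.983 × 3.995 = 23.9.
318 ppm / 23.9 = 13.3 ppm.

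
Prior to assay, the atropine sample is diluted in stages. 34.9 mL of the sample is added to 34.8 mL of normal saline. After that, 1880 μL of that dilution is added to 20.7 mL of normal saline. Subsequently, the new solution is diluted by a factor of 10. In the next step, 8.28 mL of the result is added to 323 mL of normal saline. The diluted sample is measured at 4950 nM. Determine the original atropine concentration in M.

Overall dilution factor = 1.997 × 12.01 × 10 × 40.01 = 9597.
Original = 4950 nM × 9597 = 4.75 × 10⁷ nM = 0.0475 M.

0.0475 M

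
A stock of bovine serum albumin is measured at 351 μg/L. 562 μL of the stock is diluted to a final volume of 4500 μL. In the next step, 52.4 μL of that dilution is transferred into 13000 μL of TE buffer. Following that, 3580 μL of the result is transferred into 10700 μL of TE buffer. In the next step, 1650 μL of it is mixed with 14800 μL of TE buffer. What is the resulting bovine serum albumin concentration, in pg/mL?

Overall dilution factor = 8.007 × 249.1 × 3.989 × 9.970 = 7.93 × 10⁴.
351 μg/L / 7.93 × 10⁴ = 4.43 × 10⁻³ μg/L = 4.43 pg/mL.

4.43 pg/mL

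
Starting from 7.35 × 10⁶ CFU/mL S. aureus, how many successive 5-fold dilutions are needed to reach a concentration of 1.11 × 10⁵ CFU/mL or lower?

3

Need 5ⁿ ≥ 66.2, so n ≥ log(66.2)/log(5) = 2.61.
Minimum whole steps: n = 3.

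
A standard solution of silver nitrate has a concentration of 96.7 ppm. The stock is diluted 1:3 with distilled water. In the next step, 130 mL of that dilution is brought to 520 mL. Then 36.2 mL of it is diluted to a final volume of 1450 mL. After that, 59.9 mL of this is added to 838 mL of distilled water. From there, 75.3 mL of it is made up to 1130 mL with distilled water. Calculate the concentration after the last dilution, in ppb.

Overall dilution factor = 3 × 4 × 40.06 × 14.99 × 15.01 = 1.08 × 10⁵.
96.7 ppm / 1.08 × 10⁵ = 8.94 × 10⁻⁴ ppm = 0.894 ppb.

0.894 ppb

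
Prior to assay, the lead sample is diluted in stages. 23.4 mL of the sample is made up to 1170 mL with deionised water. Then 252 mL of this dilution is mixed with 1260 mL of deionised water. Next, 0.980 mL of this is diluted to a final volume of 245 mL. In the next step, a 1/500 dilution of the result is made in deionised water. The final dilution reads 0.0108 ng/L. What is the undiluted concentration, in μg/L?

Overall dilution factor = 50 × 6 × 250 × 500 = 3.75 × 10⁷.
Original = 0.0108 ng/L × 3.75 × 10⁷ = 4.05 × 10⁵ ng/L = 405 μg/L.

405 μg/L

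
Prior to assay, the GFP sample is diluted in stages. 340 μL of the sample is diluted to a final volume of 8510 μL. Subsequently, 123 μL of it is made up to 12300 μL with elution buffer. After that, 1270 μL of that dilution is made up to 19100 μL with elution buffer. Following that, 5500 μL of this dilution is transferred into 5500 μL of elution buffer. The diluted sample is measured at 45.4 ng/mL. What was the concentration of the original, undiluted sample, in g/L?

Overall dilution factor = 25.03 × 100 × 15.04 × 2 = 7.53 × 10⁴.
Original = 45.4 ng/mL × 7.53 × 10⁴ = 3.42 × 10⁶ ng/mL = 3.42 g/L.

3.42 g/L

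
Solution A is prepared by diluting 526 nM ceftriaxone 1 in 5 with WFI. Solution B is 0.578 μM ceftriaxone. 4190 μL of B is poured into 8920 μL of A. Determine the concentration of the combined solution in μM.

C_A = 526 nM / 5 = 105 nM.
C_B = 0.578 μM = 578 nM.
C_mix = (C_A·V_A + C_B·V_B)/(V_A + V_B) = (105×8920 + 578×4190) / 13110 = 256 nM = 0.256 μM.

0.256 μM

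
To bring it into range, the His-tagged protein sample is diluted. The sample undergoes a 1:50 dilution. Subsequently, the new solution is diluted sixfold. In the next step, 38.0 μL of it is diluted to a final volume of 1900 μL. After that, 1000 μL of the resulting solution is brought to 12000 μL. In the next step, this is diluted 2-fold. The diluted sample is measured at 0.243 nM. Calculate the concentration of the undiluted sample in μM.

87.5 μM

Overall dilution factor = 50 × 6 × 50 × 12 × 2 = 3.60 × 10⁵.
Original = 0.243 nM × 3.60 × 10⁵ = 8.75 × 10⁴ nM = 87.5 μM.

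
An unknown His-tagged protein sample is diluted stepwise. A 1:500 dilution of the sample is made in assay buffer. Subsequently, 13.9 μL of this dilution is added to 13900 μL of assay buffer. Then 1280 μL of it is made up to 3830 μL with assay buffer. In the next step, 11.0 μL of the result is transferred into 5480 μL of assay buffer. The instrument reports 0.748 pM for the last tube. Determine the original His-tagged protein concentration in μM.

Overall dilution factor = 500 × 1001 × 2.992 × 499.2 = 7.48 × 10⁸.
Original = 0.748 pM × 7.48 × 10⁸ = 5.59 × 10⁸ pM = 559 μM.

559 μM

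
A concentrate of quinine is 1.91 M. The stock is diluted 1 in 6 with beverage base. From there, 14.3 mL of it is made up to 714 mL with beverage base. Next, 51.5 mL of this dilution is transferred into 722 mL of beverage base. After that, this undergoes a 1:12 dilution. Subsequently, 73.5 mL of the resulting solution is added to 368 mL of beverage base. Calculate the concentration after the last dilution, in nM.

5890 nM

Overall dilution factor = 6 × 49.93 × 15.02 × 12 × 6.007 = 3.24 × 10⁵.
1.91 M / 3.24 × 10⁵ = 5.89 × 10⁻⁶ M = 5890 nM.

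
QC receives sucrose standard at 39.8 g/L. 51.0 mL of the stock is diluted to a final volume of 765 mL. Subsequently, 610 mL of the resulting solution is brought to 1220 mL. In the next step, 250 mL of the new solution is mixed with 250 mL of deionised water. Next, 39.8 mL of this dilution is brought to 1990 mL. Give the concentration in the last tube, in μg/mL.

13.3 μg/mL

Overall dilution factor = 15 × 2 × 2 × 50 = 3000.
39.8 g/L / 3000 = 0.0133 g/L = 13.3 μg/mL.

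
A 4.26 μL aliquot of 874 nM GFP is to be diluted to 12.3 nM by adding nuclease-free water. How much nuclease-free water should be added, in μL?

298 μL

V₂ = C₁V₁/C₂ = 874 × 4.26 / 12.3 = 303 μL.
Diluent to add = V₂ − V₁ = 303 − 4.26 = 298 μL.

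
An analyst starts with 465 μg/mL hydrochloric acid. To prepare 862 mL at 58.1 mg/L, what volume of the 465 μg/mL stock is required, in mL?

58.1 mg/L = 58.1 μg/mL.
V₁ = C₂V₂/C₁ = 58.1 × 862 / 465 = 108 mL.

108 mL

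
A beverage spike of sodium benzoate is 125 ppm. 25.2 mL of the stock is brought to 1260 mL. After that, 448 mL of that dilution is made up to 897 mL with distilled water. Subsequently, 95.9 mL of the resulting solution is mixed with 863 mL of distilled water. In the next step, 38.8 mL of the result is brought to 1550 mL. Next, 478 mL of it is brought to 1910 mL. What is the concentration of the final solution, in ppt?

Overall dilution factor = 50 × 2.002 × 9.999 × 39.95 × 3.996 = 1.60 × 10⁵.
125 ppm / 1.60 × 10⁵ = 7.82 × 10⁻⁴ ppm = 782 ppt.

782 ppt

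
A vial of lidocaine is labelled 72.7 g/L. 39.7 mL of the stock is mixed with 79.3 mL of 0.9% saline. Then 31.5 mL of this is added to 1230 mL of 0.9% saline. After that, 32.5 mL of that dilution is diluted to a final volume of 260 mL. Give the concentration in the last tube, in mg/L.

Overall dilution factor = 2.997 × 40.05 × 8 = 960.
72.7 g/L / 960 = 0.0757 g/L = 75.7 mg/L.

75.7 mg/L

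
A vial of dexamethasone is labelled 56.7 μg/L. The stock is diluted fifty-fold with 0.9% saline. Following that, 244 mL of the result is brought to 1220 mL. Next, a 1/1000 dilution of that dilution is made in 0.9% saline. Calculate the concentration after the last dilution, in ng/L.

0.227 ng/L

Overall dilution factor = 50 × 5 × 1000 = 2.50 × 10⁵.
56.7 μg/L / 2.50 × 10⁵ = 2.27 × 10⁻⁴ μg/L = 0.227 ng/L.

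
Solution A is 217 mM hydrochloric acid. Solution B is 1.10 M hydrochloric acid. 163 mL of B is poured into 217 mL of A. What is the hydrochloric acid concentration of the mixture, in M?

0.596 M

C_B = 1.10 M = 1100 mM.
C_mix = (C_A·V_A + C_B·V_B)/(V_A + V_B) = (217×217 + 1100×163) / 380.0 = 596 mM = 0.596 M.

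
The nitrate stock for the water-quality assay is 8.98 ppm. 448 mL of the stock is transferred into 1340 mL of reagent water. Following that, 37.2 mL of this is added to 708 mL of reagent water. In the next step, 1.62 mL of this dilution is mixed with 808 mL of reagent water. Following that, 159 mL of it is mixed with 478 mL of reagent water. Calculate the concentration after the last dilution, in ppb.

0.0561 ppb

Overall dilution factor = 3.991 × 20.03 × 499.8 × 4.006 = 1.60 × 10⁵.
8.98 ppm / 1.60 × 10⁵ = 5.61 × 10⁻⁵ ppm = 0.0561 ppb.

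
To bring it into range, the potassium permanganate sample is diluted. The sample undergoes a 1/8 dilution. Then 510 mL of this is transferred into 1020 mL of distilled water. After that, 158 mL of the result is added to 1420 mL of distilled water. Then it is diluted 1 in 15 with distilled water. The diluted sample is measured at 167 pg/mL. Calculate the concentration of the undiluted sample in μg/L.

Overall dilution factor = 8 × 3 × 9.987 × 15 = 3595.
Original = 167 pg/mL × 3595 = 6.00 × 10⁵ pg/mL = 600 μg/L.

600 μg/L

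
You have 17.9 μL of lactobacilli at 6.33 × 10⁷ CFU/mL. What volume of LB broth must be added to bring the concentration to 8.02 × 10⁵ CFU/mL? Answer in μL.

1390 μL

V₂ = C₁V₁/C₂ = 6.33 × 10⁷ × 17.9 / 8.02 × 10⁵ = 1413 μL.
Diluent to add = V₂ − V₁ = 1413 − 17.9 = 1390 μL.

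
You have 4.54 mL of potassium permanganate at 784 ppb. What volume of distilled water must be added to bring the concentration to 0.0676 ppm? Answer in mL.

0.0676 ppm = 67.6 ppb.
V₂ = C₁V₁/C₂ = 784 × 4.54 / 67.6 = 52.7 mL.
Diluent to add = V₂ − V₁ = 52.7 − 4.54 = 48.1 mL.

48.1 mL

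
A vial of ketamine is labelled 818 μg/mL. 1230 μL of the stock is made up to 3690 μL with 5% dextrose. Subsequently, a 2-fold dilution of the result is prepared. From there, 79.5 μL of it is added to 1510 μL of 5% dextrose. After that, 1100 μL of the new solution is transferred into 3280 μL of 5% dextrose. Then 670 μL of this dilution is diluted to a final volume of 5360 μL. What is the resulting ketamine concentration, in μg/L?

214 μg/L

Overall dilution factor = 3 × 2 × 19.99 × 3.982 × 8 = 3821.
818 μg/mL / 3821 = 0.214 μg/mL = 214 μg/L.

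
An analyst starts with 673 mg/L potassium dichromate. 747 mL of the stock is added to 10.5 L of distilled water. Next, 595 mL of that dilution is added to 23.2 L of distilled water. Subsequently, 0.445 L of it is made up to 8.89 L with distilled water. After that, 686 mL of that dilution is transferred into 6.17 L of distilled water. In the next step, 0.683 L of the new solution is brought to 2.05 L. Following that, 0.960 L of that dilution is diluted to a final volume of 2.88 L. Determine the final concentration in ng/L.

Overall dilution factor = 15.06 × 39.99 × 19.98 × 9.994 × 3.001 × 3 = 1.08 × 10⁶.
673 mg/L / 1.08 × 10⁶ = 6.22 × 10⁻⁴ mg/L = 622 ng/L.

622 ng/L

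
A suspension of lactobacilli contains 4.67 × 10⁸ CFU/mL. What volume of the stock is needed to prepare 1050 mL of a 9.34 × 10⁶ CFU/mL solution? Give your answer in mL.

21.0 mL

V₁ = C₂V₂/C₁ = 9.34 × 10⁶ × 1050 / 4.67 × 10⁸ = 21.0 mL.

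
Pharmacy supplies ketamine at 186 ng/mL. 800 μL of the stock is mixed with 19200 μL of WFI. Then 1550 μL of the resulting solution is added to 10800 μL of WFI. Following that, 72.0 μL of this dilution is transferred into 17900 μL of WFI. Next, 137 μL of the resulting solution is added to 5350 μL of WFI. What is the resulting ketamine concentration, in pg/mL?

Overall dilution factor = 25 × 7.968 × 249.6 × 40.05 = 1.99 × 10⁶.
186 ng/mL / 1.99 × 10⁶ = 9.34 × 10⁻⁵ ng/mL = 0.0934 pg/mL.

0.0934 pg/mL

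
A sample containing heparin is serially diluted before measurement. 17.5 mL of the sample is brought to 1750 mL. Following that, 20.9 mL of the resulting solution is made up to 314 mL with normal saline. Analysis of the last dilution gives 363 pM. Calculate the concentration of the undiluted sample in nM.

Overall dilution factor = 100 × 15.02 = 1502.
Original = 363 pM × 1502 = 5.45 × 10⁵ pM = 545 nM.

545 nM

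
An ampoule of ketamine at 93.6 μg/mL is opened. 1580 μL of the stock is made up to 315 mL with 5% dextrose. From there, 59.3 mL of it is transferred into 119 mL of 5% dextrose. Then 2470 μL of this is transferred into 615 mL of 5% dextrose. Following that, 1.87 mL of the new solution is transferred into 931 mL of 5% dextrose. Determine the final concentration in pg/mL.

Overall dilution factor = 199.4 × 3.007 × 250.0 × 498.9 = 7.48 × 10⁷.
93.6 μg/mL / 7.48 × 10⁷ = 1.25 × 10⁻⁶ μg/mL = 1.25 pg/mL.

1.25 pg/mL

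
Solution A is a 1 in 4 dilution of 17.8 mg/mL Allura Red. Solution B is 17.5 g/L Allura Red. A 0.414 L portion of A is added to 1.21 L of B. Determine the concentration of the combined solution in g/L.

14.2 g/L

C_A = 17.8 mg/mL / 4 = 4.45 mg/mL.
C_B = 17.5 g/L = 17.5 mg/mL.
C_mix = (C_A·V_A + C_B·V_B)/(V_A + V_B) = (4.45×0.414 + 17.5×1.21) / 1.624 = 14.2 mg/mL = 14.2 g/L.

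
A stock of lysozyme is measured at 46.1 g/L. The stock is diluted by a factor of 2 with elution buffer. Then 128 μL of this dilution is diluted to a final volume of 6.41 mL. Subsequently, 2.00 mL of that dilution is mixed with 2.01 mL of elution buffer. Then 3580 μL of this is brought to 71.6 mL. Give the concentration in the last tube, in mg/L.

11.5 mg/L

Overall dilution factor = 2 × 50.08 × 2.005 × 20 = 4016.
46.1 g/L / 4016 = 0.0115 g/L = 11.5 mg/L.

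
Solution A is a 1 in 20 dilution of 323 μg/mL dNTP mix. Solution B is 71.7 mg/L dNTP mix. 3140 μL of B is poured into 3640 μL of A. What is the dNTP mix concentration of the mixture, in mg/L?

C_A = 323 μg/mL / 20 = 16.2 μg/mL.
C_B = 71.7 mg/L = 71.7 μg/mL.
C_mix = (C_A·V_A + C_B·V_B)/(V_A + V_B) = (16.2×3640 + 71.7×3140) / 6780 = 41.9 μg/mL = 41.9 mg/L.

41.9 mg/L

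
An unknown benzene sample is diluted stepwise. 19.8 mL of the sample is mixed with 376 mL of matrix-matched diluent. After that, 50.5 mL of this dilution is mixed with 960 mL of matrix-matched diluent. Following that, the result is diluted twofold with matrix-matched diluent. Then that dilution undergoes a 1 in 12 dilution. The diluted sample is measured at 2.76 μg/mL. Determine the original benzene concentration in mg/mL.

Overall dilution factor = 19.99 × 20.01 × 2 × 12 = 9600.
Original = 2.76 μg/mL × 9600 = 2.65 × 10⁴ μg/mL = 26.5 mg/mL.

26.5 mg/mL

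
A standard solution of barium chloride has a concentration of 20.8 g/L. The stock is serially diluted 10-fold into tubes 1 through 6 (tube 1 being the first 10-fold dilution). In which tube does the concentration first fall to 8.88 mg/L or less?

tube 4

Tube n has concentration 20.8 g/L / 10ⁿ.
Need 10ⁿ ≥ 20.8 g/L / 8.88 mg/L = 2342, so n ≥ 3.37.
First such tube: n = 4.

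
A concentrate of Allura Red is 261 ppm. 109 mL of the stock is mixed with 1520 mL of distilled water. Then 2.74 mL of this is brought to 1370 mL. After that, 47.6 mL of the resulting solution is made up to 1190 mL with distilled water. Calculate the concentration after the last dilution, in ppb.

1.40 ppb

Overall dilution factor = 14.94 × 500 × 25 = 1.87 × 10⁵.
261 ppm / 1.87 × 10⁵ = 1.40 × 10⁻³ ppm = 1.40 ppb.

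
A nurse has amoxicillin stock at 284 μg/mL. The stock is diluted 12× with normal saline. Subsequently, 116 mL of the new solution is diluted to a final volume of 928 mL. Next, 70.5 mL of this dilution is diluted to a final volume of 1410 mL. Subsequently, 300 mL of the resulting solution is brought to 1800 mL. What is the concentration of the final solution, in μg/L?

Overall dilution factor = 12 × 8 × 20 × 6 = 1.15 × 10⁴.
284 μg/mL / 1.15 × 10⁴ = 0.0247 μg/mL = 24.7 μg/L.

24.7 μg/L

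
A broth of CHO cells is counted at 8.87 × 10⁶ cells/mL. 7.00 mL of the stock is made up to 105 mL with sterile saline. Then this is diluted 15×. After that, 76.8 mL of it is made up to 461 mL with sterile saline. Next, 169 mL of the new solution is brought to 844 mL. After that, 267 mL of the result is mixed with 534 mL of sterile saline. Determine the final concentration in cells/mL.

438 cells/mL

Overall dilution factor = 15 × 15 × 6.003 × 4.994 × 3 = 2.02 × 10⁴.
8.87 × 10⁶ cells/mL / 2.02 × 10⁴ = 438 cells/mL.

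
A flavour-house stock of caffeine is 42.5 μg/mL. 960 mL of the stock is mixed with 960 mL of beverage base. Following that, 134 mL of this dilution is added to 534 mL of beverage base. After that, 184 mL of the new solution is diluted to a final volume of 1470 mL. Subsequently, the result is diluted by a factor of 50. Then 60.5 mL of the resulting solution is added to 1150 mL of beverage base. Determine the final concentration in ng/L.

533 ng/L

Overall dilution factor = 2 × 4.985 × 7.989 × 50 × 20.01 = 7.97 × 10⁴.
42.5 μg/mL / 7.97 × 10⁴ = 5.33 × 10⁻⁴ μg/mL = 533 ng/L.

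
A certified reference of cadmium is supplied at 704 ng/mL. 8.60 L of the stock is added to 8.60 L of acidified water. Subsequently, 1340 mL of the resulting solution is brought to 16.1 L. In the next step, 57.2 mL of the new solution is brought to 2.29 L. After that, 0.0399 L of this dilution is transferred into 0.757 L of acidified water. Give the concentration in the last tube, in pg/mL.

Overall dilution factor = 2 × 12.01 × 40.03 × 19.97 = 1.92 × 10⁴.
704 ng/mL / 1.92 × 10⁴ = 0.0366 ng/mL = 36.6 pg/mL.

36.6 pg/mL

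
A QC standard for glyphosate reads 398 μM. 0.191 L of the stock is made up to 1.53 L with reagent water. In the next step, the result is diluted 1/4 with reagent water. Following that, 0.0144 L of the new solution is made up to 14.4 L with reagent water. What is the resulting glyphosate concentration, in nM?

Overall dilution factor = 8.010 × 4 × 1000 = 3.20 × 10⁴.
398 μM / 3.20 × 10⁴ = 0.0124 μM = 12.4 nM.

12.4 nM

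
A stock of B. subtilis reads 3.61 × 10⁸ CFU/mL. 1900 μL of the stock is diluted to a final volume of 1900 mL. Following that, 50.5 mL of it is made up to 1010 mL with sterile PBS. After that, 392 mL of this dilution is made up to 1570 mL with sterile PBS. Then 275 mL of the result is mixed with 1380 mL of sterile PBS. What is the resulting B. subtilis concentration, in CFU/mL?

Overall dilution factor = 1000 × 20 × 4.005 × 6.018 = 4.82 × 10⁵.
3.61 × 10⁸ CFU/mL / 4.82 × 10⁵ = 749 CFU/mL.

749 CFU/mL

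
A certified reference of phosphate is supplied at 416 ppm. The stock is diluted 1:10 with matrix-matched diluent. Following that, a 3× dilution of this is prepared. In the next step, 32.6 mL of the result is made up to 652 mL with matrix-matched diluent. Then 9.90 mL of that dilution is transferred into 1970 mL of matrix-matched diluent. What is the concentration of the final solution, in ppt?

3470 ppt

Overall dilution factor = 10 × 3 × 20 × 200.0 = 1.20 × 10⁵.
416 ppm / 1.20 × 10⁵ = 3.47 × 10⁻³ ppm = 3470 ppt.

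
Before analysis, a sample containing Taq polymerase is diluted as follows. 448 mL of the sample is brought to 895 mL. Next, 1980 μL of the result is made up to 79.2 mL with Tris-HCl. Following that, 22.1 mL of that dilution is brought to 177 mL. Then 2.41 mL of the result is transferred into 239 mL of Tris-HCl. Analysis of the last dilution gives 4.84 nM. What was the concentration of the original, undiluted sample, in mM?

Overall dilution factor = 1.998 × 40 × 8.009 × 100.2 = 6.41 × 10⁴.
Original = 4.84 nM × 6.41 × 10⁴ = 3.10 × 10⁵ nM = 0.310 mM.

0.310 mM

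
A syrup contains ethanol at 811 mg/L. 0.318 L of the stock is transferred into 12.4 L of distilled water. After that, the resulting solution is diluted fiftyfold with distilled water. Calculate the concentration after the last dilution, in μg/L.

406 μg/L

Overall dilution factor = 39.99 × 50 = 2000.
811 mg/L / 2000 = 0.406 mg/L = 406 μg/L.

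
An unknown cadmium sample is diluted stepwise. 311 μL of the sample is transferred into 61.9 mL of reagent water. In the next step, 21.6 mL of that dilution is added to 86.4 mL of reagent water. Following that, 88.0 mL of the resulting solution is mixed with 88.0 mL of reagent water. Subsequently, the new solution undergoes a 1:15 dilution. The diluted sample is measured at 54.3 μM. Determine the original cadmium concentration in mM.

Overall dilution factor = 200.0 × 5 × 2 × 15 = 3.00 × 10⁴.
Original = 54.3 μM × 3.00 × 10⁴ = 1.63 × 10⁶ μM = 1630 mM.

1630 mM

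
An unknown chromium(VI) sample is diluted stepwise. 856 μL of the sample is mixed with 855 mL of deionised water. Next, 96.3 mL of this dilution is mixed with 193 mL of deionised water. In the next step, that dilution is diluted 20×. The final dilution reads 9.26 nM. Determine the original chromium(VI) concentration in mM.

0.556 mM

Overall dilution factor = 999.8 × 3.004 × 20 = 6.01 × 10⁴.
Original = 9.26 nM × 6.01 × 10⁴ = 5.56 × 10⁵ nM = 0.556 mM.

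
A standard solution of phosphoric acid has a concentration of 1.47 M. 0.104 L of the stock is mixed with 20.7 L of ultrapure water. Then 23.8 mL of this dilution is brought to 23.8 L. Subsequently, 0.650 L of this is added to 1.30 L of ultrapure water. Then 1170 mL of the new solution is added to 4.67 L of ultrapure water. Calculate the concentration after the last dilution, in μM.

Overall dilution factor = 200.0 × 1000 × 3 × 4.991 = 3.00 × 10⁶.
1.47 M / 3.00 × 10⁶ = 4.91 × 10⁻⁷ M = 0.491 μM.

0.491 μM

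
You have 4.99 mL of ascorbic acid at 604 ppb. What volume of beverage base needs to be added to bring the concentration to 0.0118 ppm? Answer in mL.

250 mL

0.0118 ppm = 11.8 ppb.
V₂ = C₁V₁/C₂ = 604 × 4.99 / 11.8 = 255 mL.
Diluent to add = V₂ − V₁ = 255 − 4.99 = 250 mL.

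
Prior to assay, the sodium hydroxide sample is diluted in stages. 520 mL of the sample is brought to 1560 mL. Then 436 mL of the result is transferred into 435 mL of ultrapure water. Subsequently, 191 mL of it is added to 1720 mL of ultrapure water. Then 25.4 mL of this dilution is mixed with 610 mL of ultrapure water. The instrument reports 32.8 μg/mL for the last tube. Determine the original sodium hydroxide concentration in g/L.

Overall dilution factor = 3 × 1.998 × 10.01 × 25.02 = 1500.
Original = 32.8 μg/mL × 1500 = 4.92 × 10⁴ μg/mL = 49.2 g/L.

49.2 g/L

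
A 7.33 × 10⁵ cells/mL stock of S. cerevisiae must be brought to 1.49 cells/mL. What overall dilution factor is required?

4.92 × 10⁵

Factor = C₀/C_target = 7.33 × 10⁵ cells/mL / 1.49 cells/mL = 4.92 × 10⁵.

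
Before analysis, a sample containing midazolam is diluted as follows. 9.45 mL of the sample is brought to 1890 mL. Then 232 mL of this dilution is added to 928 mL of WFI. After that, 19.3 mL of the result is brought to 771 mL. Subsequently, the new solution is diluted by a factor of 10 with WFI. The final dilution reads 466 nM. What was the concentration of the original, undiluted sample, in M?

0.186 M

Overall dilution factor = 200 × 5 × 39.95 × 10 = 3.99 × 10⁵.
Original = 466 nM × 3.99 × 10⁵ = 1.86 × 10⁸ nM = 0.186 M.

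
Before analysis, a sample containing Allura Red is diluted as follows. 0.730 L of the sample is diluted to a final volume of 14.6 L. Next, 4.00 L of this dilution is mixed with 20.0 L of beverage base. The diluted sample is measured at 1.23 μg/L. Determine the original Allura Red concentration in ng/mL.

Overall dilution factor = 20 × 6 = 120.
Original = 1.23 μg/L × 120 = 148 μg/L = 148 ng/mL.

148 ng/mL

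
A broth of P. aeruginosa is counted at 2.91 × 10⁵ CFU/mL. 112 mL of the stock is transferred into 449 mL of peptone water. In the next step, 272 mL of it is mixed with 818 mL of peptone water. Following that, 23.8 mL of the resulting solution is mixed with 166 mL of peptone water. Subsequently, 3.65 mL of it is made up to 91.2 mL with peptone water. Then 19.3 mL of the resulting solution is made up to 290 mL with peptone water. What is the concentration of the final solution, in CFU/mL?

4.84 CFU/mL

Overall dilution factor = 5.009 × 4.007 × 7.975 × 24.99 × 15.03 = 6.01 × 10⁴.
2.91 × 10⁵ CFU/mL / 6.01 × 10⁴ = 4.84 CFU/mL.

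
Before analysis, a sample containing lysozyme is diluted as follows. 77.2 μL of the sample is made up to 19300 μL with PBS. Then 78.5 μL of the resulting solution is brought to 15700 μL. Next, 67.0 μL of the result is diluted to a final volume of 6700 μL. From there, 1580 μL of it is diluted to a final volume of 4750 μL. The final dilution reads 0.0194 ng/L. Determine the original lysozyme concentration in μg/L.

Overall dilution factor = 250 × 200 × 100 × 3.006 = 1.50 × 10⁷.
Original = 0.0194 ng/L × 1.50 × 10⁷ = 2.92 × 10⁵ ng/L = 292 μg/L.

292 μg/L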